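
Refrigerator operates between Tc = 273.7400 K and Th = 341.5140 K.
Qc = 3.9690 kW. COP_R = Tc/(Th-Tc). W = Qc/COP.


COP = 273.7400 / 67.7740 = 4.0390
W = 3.9690 / 4.0390 = 0.9827 kW

COP = 4.0390, W = 0.9827 kW


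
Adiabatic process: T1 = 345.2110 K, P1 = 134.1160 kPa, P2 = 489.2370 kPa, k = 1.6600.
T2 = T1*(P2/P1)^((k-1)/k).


(k-1)/k = 0.3976
(P2/P1)^exp = 1.6729
T2 = 345.2110 * 1.6729 = 577.4918 K

577.4918 K


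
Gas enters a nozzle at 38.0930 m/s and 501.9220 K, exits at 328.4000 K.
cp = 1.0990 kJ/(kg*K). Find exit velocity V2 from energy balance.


dT = 173.5220 K
2*cp*1000*dT = 381401.3560
V1^2 = 1451.0766
V2 = sqrt(382852.4326) = 618.7507 m/s

618.7507 m/s


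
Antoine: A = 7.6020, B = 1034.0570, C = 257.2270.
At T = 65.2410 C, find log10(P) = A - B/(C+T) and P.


C+T = 322.4680
B/(C+T) = 3.2067
log10(P) = 7.6020 - 3.2067 = 4.3953
P = 10^4.3953 = 24848.6913 mmHg

24848.6913 mmHg


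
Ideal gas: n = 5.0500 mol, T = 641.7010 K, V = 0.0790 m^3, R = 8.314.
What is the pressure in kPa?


P = nRT/V = 5.0500 * 8.314 * 641.7010 / 0.0790
= 26942.2657 / 0.0790 = 341041.3377 Pa = 341.0413 kPa

341.0413 kPa


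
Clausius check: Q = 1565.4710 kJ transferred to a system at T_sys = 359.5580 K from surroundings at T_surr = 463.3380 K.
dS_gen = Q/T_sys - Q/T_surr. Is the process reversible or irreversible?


dS_sys = 1565.4710/359.5580 = 4.3539 kJ/K
dS_surr = -1565.4710/463.3380 = -3.3787 kJ/K
dS_gen = 4.3539 - 3.3787 = 0.9752 kJ/K (irreversible)

dS_gen = 0.9752 kJ/K, irreversible


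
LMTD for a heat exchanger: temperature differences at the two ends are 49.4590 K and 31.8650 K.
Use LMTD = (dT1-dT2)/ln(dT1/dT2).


dT1/dT2 = 1.5521
ln(dT1/dT2) = 0.4396
LMTD = 17.5940 / 0.4396 = 40.0195 K

40.0195 K


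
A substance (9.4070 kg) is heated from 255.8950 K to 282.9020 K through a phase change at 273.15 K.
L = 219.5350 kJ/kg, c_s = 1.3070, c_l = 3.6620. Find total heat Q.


Q1 (sensible, solid) = 9.4070 * 1.3070 * 17.2550 = 212.1493 kJ
Q2 (latent) = 9.4070 * 219.5350 = 2065.1657 kJ
Q3 (sensible, liquid) = 9.4070 * 3.6620 * 9.7520 = 335.9411 kJ
Q_total = 2613.2562 kJ

2613.2562 kJ


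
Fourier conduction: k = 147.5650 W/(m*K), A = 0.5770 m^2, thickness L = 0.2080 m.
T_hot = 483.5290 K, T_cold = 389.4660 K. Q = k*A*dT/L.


dT = 94.0630 K
Q = 147.5650 * 0.5770 * 94.0630 / 0.2080 = 38504.7818 W

38504.7818 W


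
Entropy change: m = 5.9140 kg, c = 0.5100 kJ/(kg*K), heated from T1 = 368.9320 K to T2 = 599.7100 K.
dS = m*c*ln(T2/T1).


T2/T1 = 1.6255
ln(T2/T1) = 0.4858
dS = 5.9140 * 0.5100 * 0.4858 = 1.4653 kJ/K

1.4653 kJ/K


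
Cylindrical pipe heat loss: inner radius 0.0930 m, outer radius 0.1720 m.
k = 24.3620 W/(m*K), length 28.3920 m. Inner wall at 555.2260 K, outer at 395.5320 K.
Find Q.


dT = 159.6940 K
ln(ro/ri) = 0.6149
Q = 2*pi*24.3620*28.3920*159.6940 / 0.6149 = 1128694.5881 W

1128694.5881 W


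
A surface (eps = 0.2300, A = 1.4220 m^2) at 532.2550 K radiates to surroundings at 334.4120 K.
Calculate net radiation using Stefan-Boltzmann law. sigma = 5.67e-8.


T^4 = 8.0256e+10
Tsurr^4 = 1.2506e+10
Q = 0.2300 * 5.67e-8 * 1.4220 * 6.7750e+10 = 1256.3768 W

1256.3768 W


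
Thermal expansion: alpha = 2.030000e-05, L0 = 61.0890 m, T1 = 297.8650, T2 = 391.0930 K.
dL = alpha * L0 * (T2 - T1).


dT = 93.2280 K
dL = 2.030000e-05 * 61.0890 * 93.2280 = 0.115613 m
L_final = 61.204613 m

dL = 0.115613 m


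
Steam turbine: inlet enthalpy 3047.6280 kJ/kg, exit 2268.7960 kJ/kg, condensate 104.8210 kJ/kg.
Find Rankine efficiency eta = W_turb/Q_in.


W = 778.8320 kJ/kg
Q_in = 2942.8070 kJ/kg
eta = 0.2647 = 26.4656%

eta = 26.4656%


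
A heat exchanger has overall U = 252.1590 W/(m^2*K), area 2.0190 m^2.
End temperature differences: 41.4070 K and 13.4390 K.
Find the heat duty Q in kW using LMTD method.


LMTD = 24.8541 K
Q = 252.1590 * 2.0190 * 24.8541 = 12653.4258 W = 12.6534 kW

12.6534 kW


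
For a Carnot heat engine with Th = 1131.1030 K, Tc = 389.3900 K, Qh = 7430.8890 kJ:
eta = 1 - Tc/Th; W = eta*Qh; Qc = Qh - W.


eta = 1 - 389.3900/1131.1030 = 0.6557
W = 0.6557 * 7430.8890 = 4872.7543 kJ
Qc = 7430.8890 - 4872.7543 = 2558.1347 kJ

eta = 65.5743%, W = 4872.7543 kJ, Qc = 2558.1347 kJ


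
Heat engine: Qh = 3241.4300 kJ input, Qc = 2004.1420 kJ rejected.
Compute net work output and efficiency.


W = 3241.4300 - 2004.1420 = 1237.2880 kJ
eta = 1237.2880 / 3241.4300 = 0.3817 = 38.1711%

W = 1237.2880 kJ, eta = 38.1711%


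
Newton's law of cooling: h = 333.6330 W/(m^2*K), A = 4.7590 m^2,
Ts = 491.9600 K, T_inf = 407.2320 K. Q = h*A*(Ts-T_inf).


dT = 84.7280 K
Q = 333.6330 * 4.7590 * 84.7280 = 134527.6824 W

134527.6824 W


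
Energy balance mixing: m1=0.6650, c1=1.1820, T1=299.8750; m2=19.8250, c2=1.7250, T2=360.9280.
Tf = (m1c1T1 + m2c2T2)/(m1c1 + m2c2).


num = 12578.7716
den = 34.9842
Tf = 359.5563 K

359.5563 K


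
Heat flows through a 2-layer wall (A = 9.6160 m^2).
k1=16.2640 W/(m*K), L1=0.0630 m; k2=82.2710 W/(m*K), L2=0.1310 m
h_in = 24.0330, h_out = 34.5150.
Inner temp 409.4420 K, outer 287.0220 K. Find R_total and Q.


R_conv_in = 1/(24.0330*9.6160) = 0.0043
R_1 = 0.0630/(16.2640*9.6160) = 0.0004
R_2 = 0.1310/(82.2710*9.6160) = 0.0002
R_conv_out = 1/(34.5150*9.6160) = 0.0030
R_total = 0.0079 K/W
Q = 122.4200 / 0.0079 = 15479.5244 W

R_total = 0.0079 K/W, Q = 15479.5244 W


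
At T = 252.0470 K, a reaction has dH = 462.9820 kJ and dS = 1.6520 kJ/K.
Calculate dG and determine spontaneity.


T*dS = 252.0470 * 1.6520 = 416.3816 kJ
dG = 462.9820 - 416.3816 = 46.6004 kJ (non-spontaneous)

dG = 46.6004 kJ, non-spontaneous


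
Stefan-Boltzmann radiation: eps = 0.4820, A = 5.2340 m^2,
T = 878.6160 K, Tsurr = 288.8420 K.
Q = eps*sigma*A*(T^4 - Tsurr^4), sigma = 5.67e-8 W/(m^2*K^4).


T^4 = 5.9593e+11
Tsurr^4 = 6.9605e+09
Q = 0.4820 * 5.67e-8 * 5.2340 * 5.8897e+11 = 84247.6519 W

84247.6519 W


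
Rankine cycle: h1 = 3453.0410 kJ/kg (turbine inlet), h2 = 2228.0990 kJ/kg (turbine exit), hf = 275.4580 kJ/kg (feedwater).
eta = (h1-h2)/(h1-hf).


W = 1224.9420 kJ/kg
Q_in = 3177.5830 kJ/kg
eta = 0.3855 = 38.5495%

eta = 38.5495%


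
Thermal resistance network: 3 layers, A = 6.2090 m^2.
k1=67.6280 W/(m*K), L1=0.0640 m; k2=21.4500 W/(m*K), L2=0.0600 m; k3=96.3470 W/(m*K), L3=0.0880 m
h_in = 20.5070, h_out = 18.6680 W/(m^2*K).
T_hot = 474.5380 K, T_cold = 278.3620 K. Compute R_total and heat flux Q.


R_conv_in = 1/(20.5070*6.2090) = 0.0079
R_1 = 0.0640/(67.6280*6.2090) = 0.0002
R_2 = 0.0600/(21.4500*6.2090) = 0.0005
R_3 = 0.0880/(96.3470*6.2090) = 0.0001
R_conv_out = 1/(18.6680*6.2090) = 0.0086
R_total = 0.0172 K/W
Q = 196.1760 / 0.0172 = 11384.9467 W

R_total = 0.0172 K/W, Q = 11384.9467 W


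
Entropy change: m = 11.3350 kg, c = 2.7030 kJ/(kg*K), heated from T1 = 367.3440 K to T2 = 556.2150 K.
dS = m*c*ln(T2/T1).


T2/T1 = 1.5142
ln(T2/T1) = 0.4149
dS = 11.3350 * 2.7030 * 0.4149 = 12.7106 kJ/K

12.7106 kJ/K


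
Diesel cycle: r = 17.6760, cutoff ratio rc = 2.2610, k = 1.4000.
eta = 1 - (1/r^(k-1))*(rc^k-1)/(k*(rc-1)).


r^(k-1) = 3.1547
rc^k = 3.1334
eta = 0.6169 = 61.6926%

61.6926%


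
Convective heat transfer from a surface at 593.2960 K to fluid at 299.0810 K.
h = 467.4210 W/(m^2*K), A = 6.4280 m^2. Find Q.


dT = 294.2150 K
Q = 467.4210 * 6.4280 * 294.2150 = 883993.1484 W

883993.1484 W


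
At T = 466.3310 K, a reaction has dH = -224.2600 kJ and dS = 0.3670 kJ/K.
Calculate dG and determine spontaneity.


T*dS = 466.3310 * 0.3670 = 171.1435 kJ
dG = -224.2600 - 171.1435 = -395.4035 kJ (spontaneous)

dG = -395.4035 kJ, spontaneous


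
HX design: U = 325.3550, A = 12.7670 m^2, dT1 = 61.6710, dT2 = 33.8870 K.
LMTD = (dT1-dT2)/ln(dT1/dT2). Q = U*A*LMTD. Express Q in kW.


LMTD = 46.4008 K
Q = 325.3550 * 12.7670 * 46.4008 = 192740.1212 W = 192.7401 kW

192.7401 kW


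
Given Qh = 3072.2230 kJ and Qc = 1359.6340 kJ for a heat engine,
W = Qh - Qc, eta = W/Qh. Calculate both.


W = 3072.2230 - 1359.6340 = 1712.5890 kJ
eta = 1712.5890 / 3072.2230 = 0.5574 = 55.7443%

W = 1712.5890 kJ, eta = 55.7443%


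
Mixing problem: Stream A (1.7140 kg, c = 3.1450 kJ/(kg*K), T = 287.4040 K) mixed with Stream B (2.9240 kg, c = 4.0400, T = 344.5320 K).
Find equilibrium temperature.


num = 5619.2026
den = 17.2035
Tf = 326.6316 K

326.6316 K


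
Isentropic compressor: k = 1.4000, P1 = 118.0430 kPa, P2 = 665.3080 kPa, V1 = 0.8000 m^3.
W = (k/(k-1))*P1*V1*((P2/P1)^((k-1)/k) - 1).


(k-1)/k = 0.2857
(P2/P1)^exp = 1.6390
W = 3.5000 * 118.0430 * 0.8000 * (1.6390 - 1) = 211.1869 kJ

211.1869 kJ


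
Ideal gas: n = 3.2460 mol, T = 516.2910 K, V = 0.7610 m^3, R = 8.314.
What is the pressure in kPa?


P = nRT/V = 3.2460 * 8.314 * 516.2910 / 0.7610
= 13933.2712 / 0.7610 = 18309.1606 Pa = 18.3092 kPa

18.3092 kPa


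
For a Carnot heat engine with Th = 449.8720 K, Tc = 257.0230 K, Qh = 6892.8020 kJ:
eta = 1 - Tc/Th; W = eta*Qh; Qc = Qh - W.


eta = 1 - 257.0230/449.8720 = 0.4287
W = 0.4287 * 6892.8020 = 2954.7737 kJ
Qc = 6892.8020 - 2954.7737 = 3938.0283 kJ

eta = 42.8675%, W = 2954.7737 kJ, Qc = 3938.0283 kJ


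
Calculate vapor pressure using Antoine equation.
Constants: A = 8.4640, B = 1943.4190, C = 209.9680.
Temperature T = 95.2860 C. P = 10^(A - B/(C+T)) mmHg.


C+T = 305.2540
B/(C+T) = 6.3666
log10(P) = 8.4640 - 6.3666 = 2.0974
P = 10^2.0974 = 125.1516 mmHg

125.1516 mmHg


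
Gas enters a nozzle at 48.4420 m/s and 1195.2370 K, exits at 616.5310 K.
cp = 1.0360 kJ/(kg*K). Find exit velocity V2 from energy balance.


dT = 578.7060 K
2*cp*1000*dT = 1199078.8320
V1^2 = 2346.6274
V2 = sqrt(1201425.4594) = 1096.0956 m/s

1096.0956 m/s


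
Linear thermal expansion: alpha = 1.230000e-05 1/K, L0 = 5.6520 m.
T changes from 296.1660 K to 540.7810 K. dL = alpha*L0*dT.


dT = 244.6150 K
dL = 1.230000e-05 * 5.6520 * 244.6150 = 0.017006 m
L_final = 5.669006 m

dL = 0.017006 m


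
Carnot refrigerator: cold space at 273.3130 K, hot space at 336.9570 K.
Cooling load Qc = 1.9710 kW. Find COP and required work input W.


COP = 273.3130 / 63.6440 = 4.2944
W = 1.9710 / 4.2944 = 0.4590 kW

COP = 4.2944, W = 0.4590 kW


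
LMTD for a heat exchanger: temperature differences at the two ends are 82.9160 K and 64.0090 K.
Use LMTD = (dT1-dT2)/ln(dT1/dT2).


dT1/dT2 = 1.2954
ln(dT1/dT2) = 0.2588
LMTD = 18.9070 / 0.2588 = 73.0552 K

73.0552 K


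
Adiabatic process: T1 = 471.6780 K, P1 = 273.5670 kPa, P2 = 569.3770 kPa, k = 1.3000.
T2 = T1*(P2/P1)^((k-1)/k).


(k-1)/k = 0.2308
(P2/P1)^exp = 1.1843
T2 = 471.6780 * 1.1843 = 558.6089 K

558.6089 K


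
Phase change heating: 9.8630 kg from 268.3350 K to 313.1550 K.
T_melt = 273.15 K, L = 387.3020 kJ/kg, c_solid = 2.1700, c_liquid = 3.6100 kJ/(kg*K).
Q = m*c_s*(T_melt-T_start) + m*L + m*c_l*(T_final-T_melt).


Q1 (sensible, solid) = 9.8630 * 2.1700 * 4.8150 = 103.0540 kJ
Q2 (latent) = 9.8630 * 387.3020 = 3819.9596 kJ
Q3 (sensible, liquid) = 9.8630 * 3.6100 * 40.0050 = 1424.3952 kJ
Q_total = 5347.4089 kJ

5347.4089 kJ


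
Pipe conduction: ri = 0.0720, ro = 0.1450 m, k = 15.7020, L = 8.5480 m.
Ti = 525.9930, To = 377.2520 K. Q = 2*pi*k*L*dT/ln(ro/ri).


dT = 148.7410 K
ln(ro/ri) = 0.7001
Q = 2*pi*15.7020*8.5480*148.7410 / 0.7001 = 179180.2173 W

179180.2173 W


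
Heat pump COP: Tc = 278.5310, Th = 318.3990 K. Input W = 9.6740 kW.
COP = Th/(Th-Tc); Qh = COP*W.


COP = 318.3990 / 39.8680 = 7.9863
Qh = 7.9863 * 9.6740 = 77.2598 kW

COP = 7.9863, Qh = 77.2598 kW


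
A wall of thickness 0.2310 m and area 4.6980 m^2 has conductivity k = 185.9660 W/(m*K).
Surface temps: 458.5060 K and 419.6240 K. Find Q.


dT = 38.8820 K
Q = 185.9660 * 4.6980 * 38.8820 / 0.2310 = 147056.1454 W

147056.1454 W


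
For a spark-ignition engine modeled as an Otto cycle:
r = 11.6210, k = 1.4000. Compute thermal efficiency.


r^(k-1) = 2.6675
eta = 1 - 1/2.6675 = 0.6251 = 62.5111%

62.5111%


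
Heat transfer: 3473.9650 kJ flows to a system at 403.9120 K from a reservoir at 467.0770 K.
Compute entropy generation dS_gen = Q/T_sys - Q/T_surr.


dS_sys = 3473.9650/403.9120 = 8.6008 kJ/K
dS_surr = -3473.9650/467.0770 = -7.4377 kJ/K
dS_gen = 8.6008 - 7.4377 = 1.1631 kJ/K (irreversible)

dS_gen = 1.1631 kJ/K, irreversible


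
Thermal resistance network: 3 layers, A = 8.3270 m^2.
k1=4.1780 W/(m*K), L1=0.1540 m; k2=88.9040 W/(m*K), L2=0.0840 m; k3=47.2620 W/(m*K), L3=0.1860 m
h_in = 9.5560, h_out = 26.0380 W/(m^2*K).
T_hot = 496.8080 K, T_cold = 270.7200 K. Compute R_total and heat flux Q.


R_conv_in = 1/(9.5560*8.3270) = 0.0126
R_1 = 0.1540/(4.1780*8.3270) = 0.0044
R_2 = 0.0840/(88.9040*8.3270) = 0.0001
R_3 = 0.1860/(47.2620*8.3270) = 0.0005
R_conv_out = 1/(26.0380*8.3270) = 0.0046
R_total = 0.0222 K/W
Q = 226.0880 / 0.0222 = 10187.8701 W

R_total = 0.0222 K/W, Q = 10187.8701 W


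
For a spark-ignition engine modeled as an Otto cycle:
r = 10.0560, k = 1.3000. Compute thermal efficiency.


r^(k-1) = 1.9986
eta = 1 - 1/1.9986 = 0.4997 = 49.9652%

49.9652%


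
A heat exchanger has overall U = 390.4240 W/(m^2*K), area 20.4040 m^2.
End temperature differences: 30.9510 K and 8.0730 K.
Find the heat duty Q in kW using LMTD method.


LMTD = 17.0238 K
Q = 390.4240 * 20.4040 * 17.0238 = 135615.5028 W = 135.6155 kW

135.6155 kW


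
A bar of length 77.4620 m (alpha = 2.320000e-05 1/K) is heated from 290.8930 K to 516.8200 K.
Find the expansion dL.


dT = 225.9270 K
dL = 2.320000e-05 * 77.4620 * 225.9270 = 0.406018 m
L_final = 77.868018 m

dL = 0.406018 m


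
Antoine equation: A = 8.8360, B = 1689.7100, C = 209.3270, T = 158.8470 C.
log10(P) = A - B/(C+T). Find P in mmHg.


C+T = 368.1740
B/(C+T) = 4.5894
log10(P) = 8.8360 - 4.5894 = 4.2466
P = 10^4.2466 = 17642.7688 mmHg

17642.7688 mmHg


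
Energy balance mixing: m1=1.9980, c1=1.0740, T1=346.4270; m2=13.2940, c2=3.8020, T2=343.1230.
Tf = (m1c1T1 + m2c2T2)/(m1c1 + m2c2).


num = 18086.1172
den = 52.6896
Tf = 343.2576 K

343.2576 K


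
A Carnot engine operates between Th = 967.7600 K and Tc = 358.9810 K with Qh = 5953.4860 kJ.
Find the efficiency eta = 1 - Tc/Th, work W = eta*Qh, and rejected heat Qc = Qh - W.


eta = 1 - 358.9810/967.7600 = 0.6291
W = 0.6291 * 5953.4860 = 3745.0993 kJ
Qc = 5953.4860 - 3745.0993 = 2208.3867 kJ

eta = 62.9060%, W = 3745.0993 kJ, Qc = 2208.3867 kJ


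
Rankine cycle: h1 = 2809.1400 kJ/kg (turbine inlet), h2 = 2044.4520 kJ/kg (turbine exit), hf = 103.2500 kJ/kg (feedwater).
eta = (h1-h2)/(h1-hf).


W = 764.6880 kJ/kg
Q_in = 2705.8900 kJ/kg
eta = 0.2826 = 28.2601%

eta = 28.2601%


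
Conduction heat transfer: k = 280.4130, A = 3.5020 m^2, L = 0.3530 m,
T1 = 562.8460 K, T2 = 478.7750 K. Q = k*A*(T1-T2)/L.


dT = 84.0710 K
Q = 280.4130 * 3.5020 * 84.0710 / 0.3530 = 233876.0732 W

233876.0732 W


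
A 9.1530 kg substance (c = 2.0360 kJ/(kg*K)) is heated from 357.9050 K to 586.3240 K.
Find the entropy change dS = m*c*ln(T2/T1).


T2/T1 = 1.6382
ln(T2/T1) = 0.4936
dS = 9.1530 * 2.0360 * 0.4936 = 9.1986 kJ/K

9.1986 kJ/K


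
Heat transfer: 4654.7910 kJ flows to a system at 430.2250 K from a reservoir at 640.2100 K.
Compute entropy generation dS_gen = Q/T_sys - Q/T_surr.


dS_sys = 4654.7910/430.2250 = 10.8194 kJ/K
dS_surr = -4654.7910/640.2100 = -7.2707 kJ/K
dS_gen = 10.8194 - 7.2707 = 3.5487 kJ/K (irreversible)

dS_gen = 3.5487 kJ/K, irreversible


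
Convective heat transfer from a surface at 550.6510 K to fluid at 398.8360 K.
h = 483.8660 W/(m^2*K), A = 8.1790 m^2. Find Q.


dT = 151.8150 K
Q = 483.8660 * 8.1790 * 151.8150 = 600813.9372 W

600813.9372 W


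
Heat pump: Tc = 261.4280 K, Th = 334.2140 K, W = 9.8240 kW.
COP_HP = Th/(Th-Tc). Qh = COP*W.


COP = 334.2140 / 72.7860 = 4.5917
Qh = 4.5917 * 9.8240 = 45.1092 kW

COP = 4.5917, Qh = 45.1092 kW


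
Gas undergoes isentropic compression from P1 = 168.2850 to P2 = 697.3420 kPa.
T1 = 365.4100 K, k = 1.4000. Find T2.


(k-1)/k = 0.2857
(P2/P1)^exp = 1.5011
T2 = 365.4100 * 1.5011 = 548.5049 K

548.5049 K


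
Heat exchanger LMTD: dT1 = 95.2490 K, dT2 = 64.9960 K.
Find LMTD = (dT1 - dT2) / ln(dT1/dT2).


dT1/dT2 = 1.4655
ln(dT1/dT2) = 0.3822
LMTD = 30.2530 / 0.3822 = 79.1614 K

79.1614 K


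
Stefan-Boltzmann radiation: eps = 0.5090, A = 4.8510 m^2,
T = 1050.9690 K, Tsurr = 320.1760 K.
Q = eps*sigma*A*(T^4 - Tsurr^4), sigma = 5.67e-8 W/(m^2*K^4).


T^4 = 1.2200e+12
Tsurr^4 = 1.0509e+10
Q = 0.5090 * 5.67e-8 * 4.8510 * 1.2095e+12 = 169330.2709 W

169330.2709 W


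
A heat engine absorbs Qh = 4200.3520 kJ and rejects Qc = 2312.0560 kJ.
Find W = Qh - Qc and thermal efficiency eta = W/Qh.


W = 4200.3520 - 2312.0560 = 1888.2960 kJ
eta = 1888.2960 / 4200.3520 = 0.4496 = 44.9557%

W = 1888.2960 kJ, eta = 44.9557%


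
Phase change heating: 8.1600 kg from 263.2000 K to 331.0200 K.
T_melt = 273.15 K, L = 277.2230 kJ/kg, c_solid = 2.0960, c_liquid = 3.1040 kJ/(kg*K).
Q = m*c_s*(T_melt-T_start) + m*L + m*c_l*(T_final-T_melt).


Q1 (sensible, solid) = 8.1600 * 2.0960 * 9.9500 = 170.1784 kJ
Q2 (latent) = 8.1600 * 277.2230 = 2262.1397 kJ
Q3 (sensible, liquid) = 8.1600 * 3.1040 * 57.8700 = 1465.7684 kJ
Q_total = 3898.0865 kJ

3898.0865 kJ


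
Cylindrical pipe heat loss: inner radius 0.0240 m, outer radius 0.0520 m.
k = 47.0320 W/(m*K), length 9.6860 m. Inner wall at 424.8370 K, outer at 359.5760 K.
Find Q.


dT = 65.2610 K
ln(ro/ri) = 0.7732
Q = 2*pi*47.0320*9.6860*65.2610 / 0.7732 = 241593.5519 W

241593.5519 W


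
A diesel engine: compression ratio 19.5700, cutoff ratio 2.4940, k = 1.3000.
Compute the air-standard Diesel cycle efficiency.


r^(k-1) = 2.4405
rc^k = 3.2807
eta = 0.5188 = 51.8834%

51.8834%


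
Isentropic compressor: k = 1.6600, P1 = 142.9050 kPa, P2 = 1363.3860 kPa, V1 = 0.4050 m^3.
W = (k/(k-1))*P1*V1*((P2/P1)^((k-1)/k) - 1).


(k-1)/k = 0.3976
(P2/P1)^exp = 2.4517
W = 2.5152 * 142.9050 * 0.4050 * (2.4517 - 1) = 211.3221 kJ

211.3221 kJ


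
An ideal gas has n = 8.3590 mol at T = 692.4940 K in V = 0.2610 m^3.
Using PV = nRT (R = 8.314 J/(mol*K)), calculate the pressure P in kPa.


P = nRT/V = 8.3590 * 8.314 * 692.4940 / 0.2610
= 48126.0658 / 0.2610 = 184391.0566 Pa = 184.3911 kPa

184.3911 kPa


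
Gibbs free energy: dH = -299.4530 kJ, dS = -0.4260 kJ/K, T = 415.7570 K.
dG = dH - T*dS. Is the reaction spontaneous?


T*dS = 415.7570 * -0.4260 = -177.1125 kJ
dG = -299.4530 + 177.1125 = -122.3405 kJ (spontaneous)

dG = -122.3405 kJ, spontaneous


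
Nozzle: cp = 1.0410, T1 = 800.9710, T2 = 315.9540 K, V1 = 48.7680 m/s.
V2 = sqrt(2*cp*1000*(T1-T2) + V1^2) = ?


dT = 485.0170 K
2*cp*1000*dT = 1009805.3940
V1^2 = 2378.3178
V2 = sqrt(1012183.7118) = 1006.0734 m/s

1006.0734 m/s


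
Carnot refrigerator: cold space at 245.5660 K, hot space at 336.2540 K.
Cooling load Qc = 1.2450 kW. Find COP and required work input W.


COP = 245.5660 / 90.6880 = 2.7078
W = 1.2450 / 2.7078 = 0.4598 kW

COP = 2.7078, W = 0.4598 kW


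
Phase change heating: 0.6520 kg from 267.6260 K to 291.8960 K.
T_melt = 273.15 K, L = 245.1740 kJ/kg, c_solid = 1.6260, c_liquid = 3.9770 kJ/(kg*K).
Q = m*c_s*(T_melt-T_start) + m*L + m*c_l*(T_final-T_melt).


Q1 (sensible, solid) = 0.6520 * 1.6260 * 5.5240 = 5.8563 kJ
Q2 (latent) = 0.6520 * 245.1740 = 159.8534 kJ
Q3 (sensible, liquid) = 0.6520 * 3.9770 * 18.7460 = 48.6085 kJ
Q_total = 214.3182 kJ

214.3182 kJ


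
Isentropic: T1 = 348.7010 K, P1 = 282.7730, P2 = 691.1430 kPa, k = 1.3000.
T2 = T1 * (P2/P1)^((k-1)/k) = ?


(k-1)/k = 0.2308
(P2/P1)^exp = 1.2290
T2 = 348.7010 * 1.2290 = 428.5699 K

428.5699 K


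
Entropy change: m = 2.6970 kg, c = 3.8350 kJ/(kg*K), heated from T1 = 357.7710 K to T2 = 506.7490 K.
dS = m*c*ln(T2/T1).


T2/T1 = 1.4164
ln(T2/T1) = 0.3481
dS = 2.6970 * 3.8350 * 0.3481 = 3.6006 kJ/K

3.6006 kJ/K


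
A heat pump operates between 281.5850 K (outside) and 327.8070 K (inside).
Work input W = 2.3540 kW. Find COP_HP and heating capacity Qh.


COP = 327.8070 / 46.2220 = 7.0920
Qh = 7.0920 * 2.3540 = 16.6946 kW

COP = 7.0920, Qh = 16.6946 kW


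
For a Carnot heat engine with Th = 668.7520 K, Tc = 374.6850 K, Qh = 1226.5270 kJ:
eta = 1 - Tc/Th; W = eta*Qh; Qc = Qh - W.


eta = 1 - 374.6850/668.7520 = 0.4397
W = 0.4397 * 1226.5270 = 539.3346 kJ
Qc = 1226.5270 - 539.3346 = 687.1924 kJ

eta = 43.9725%, W = 539.3346 kJ, Qc = 687.1924 kJ


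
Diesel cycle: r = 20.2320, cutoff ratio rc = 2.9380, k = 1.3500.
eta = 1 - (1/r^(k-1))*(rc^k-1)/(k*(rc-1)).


r^(k-1) = 2.8649
rc^k = 4.2842
eta = 0.5618 = 56.1844%

56.1844%


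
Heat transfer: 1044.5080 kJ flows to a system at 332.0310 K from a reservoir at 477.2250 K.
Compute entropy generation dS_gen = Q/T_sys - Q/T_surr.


dS_sys = 1044.5080/332.0310 = 3.1458 kJ/K
dS_surr = -1044.5080/477.2250 = -2.1887 kJ/K
dS_gen = 3.1458 - 2.1887 = 0.9571 kJ/K (irreversible)

dS_gen = 0.9571 kJ/K, irreversible


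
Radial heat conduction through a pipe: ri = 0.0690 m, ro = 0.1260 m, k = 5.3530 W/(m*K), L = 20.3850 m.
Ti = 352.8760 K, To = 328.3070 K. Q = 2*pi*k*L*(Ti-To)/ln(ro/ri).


dT = 24.5690 K
ln(ro/ri) = 0.6022
Q = 2*pi*5.3530*20.3850*24.5690 / 0.6022 = 27973.8535 W

27973.8535 W


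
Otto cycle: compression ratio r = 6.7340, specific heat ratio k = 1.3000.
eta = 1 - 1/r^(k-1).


r^(k-1) = 1.7721
eta = 1 - 1/1.7721 = 0.4357 = 43.5690%

43.5690%


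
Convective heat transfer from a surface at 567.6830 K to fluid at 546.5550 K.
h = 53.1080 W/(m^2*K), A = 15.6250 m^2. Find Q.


dT = 21.1280 K
Q = 53.1080 * 15.6250 * 21.1280 = 17532.2785 W

17532.2785 W


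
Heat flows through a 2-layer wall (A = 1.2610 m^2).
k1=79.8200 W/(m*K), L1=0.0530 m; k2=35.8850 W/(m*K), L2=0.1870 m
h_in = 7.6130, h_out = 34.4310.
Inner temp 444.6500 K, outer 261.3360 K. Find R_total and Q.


R_conv_in = 1/(7.6130*1.2610) = 0.1042
R_1 = 0.0530/(79.8200*1.2610) = 0.0005
R_2 = 0.1870/(35.8850*1.2610) = 0.0041
R_conv_out = 1/(34.4310*1.2610) = 0.0230
R_total = 0.1319 K/W
Q = 183.3140 / 0.1319 = 1390.2380 W

R_total = 0.1319 K/W, Q = 1390.2380 W


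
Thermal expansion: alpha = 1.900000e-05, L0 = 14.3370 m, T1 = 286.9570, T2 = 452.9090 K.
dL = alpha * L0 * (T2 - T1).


dT = 165.9520 K
dL = 1.900000e-05 * 14.3370 * 165.9520 = 0.045206 m
L_final = 14.382206 m

dL = 0.045206 m


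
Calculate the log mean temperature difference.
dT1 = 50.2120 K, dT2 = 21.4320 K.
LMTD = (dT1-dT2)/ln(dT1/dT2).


dT1/dT2 = 2.3429
ln(dT1/dT2) = 0.8514
LMTD = 28.7800 / 0.8514 = 33.8044 K

33.8044 K


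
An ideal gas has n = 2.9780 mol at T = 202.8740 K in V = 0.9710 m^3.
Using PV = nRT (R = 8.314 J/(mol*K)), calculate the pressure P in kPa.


P = nRT/V = 2.9780 * 8.314 * 202.8740 / 0.9710
= 5022.9760 / 0.9710 = 5172.9928 Pa = 5.1730 kPa

5.1730 kPa


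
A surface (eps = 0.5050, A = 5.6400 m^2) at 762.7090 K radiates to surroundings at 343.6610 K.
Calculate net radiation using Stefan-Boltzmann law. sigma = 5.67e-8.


T^4 = 3.3840e+11
Tsurr^4 = 1.3948e+10
Q = 0.5050 * 5.67e-8 * 5.6400 * 3.2446e+11 = 52397.3059 W

52397.3059 W


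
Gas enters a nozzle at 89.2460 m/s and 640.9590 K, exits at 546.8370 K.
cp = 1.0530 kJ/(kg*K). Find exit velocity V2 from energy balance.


dT = 94.1220 K
2*cp*1000*dT = 198220.9320
V1^2 = 7964.8485
V2 = sqrt(206185.7805) = 454.0768 m/s

454.0768 m/s


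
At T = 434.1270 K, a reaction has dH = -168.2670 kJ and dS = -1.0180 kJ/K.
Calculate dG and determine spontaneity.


T*dS = 434.1270 * -1.0180 = -441.9413 kJ
dG = -168.2670 + 441.9413 = 273.6743 kJ (non-spontaneous)

dG = 273.6743 kJ, non-spontaneous


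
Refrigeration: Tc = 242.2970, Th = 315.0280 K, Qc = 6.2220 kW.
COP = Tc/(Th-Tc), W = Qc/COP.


COP = 242.2970 / 72.7310 = 3.3314
W = 6.2220 / 3.3314 = 1.8677 kW

COP = 3.3314, W = 1.8677 kW


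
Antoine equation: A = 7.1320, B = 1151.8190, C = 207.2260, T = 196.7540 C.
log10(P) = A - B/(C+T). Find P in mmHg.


C+T = 403.9800
B/(C+T) = 2.8512
log10(P) = 7.1320 - 2.8512 = 4.2808
P = 10^4.2808 = 19090.6943 mmHg

19090.6943 mmHg


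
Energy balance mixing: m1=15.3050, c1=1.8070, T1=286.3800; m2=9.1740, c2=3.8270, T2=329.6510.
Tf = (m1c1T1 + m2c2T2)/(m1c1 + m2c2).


num = 19493.8473
den = 62.7650
Tf = 310.5845 K

310.5845 K


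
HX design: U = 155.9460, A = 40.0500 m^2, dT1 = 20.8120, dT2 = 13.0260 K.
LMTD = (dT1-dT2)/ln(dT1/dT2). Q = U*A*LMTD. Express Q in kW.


LMTD = 16.6161 K
Q = 155.9460 * 40.0500 * 16.6161 = 103777.9775 W = 103.7780 kW

103.7780 kW


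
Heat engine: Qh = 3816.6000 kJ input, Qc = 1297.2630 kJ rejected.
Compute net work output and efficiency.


W = 3816.6000 - 1297.2630 = 2519.3370 kJ
eta = 2519.3370 / 3816.6000 = 0.6601 = 66.0100%

W = 2519.3370 kJ, eta = 66.0100%


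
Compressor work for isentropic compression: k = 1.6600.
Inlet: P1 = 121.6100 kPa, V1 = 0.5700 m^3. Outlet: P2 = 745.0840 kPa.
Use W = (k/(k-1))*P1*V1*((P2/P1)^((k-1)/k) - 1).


(k-1)/k = 0.3976
(P2/P1)^exp = 2.0559
W = 2.5152 * 121.6100 * 0.5700 * (2.0559 - 1) = 184.0866 kJ

184.0866 kJ


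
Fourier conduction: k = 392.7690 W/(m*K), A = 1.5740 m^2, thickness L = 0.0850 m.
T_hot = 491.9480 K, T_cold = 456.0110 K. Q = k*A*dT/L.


dT = 35.9370 K
Q = 392.7690 * 1.5740 * 35.9370 / 0.0850 = 261375.4689 W

261375.4689 W


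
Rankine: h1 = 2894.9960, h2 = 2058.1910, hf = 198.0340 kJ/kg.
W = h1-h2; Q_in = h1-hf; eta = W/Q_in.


W = 836.8050 kJ/kg
Q_in = 2696.9620 kJ/kg
eta = 0.3103 = 31.0277%

eta = 31.0277%


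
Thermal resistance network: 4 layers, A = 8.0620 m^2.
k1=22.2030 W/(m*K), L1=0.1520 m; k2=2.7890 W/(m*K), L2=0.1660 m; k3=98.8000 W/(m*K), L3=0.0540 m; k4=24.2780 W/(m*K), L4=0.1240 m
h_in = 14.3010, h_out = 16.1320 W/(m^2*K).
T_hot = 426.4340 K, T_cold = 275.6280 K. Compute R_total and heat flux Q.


R_conv_in = 1/(14.3010*8.0620) = 0.0087
R_1 = 0.1520/(22.2030*8.0620) = 0.0008
R_2 = 0.1660/(2.7890*8.0620) = 0.0074
R_3 = 0.0540/(98.8000*8.0620) = 6.7794e-05
R_4 = 0.1240/(24.2780*8.0620) = 0.0006
R_conv_out = 1/(16.1320*8.0620) = 0.0077
R_total = 0.0253 K/W
Q = 150.8060 / 0.0253 = 5961.7432 W

R_total = 0.0253 K/W, Q = 5961.7432 W


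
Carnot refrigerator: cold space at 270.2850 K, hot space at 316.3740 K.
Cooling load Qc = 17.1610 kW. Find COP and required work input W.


COP = 270.2850 / 46.0890 = 5.8644
W = 17.1610 / 5.8644 = 2.9263 kW

COP = 5.8644, W = 2.9263 kW


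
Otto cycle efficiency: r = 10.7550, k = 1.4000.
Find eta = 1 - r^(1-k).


r^(k-1) = 2.5861
eta = 1 - 1/2.5861 = 0.6133 = 61.3316%

61.3316%


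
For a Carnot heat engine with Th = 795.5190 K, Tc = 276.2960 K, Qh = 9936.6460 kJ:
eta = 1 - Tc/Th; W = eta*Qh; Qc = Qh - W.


eta = 1 - 276.2960/795.5190 = 0.6527
W = 0.6527 * 9936.6460 = 6485.4958 kJ
Qc = 9936.6460 - 6485.4958 = 3451.1502 kJ

eta = 65.2685%, W = 6485.4958 kJ, Qc = 3451.1502 kJ


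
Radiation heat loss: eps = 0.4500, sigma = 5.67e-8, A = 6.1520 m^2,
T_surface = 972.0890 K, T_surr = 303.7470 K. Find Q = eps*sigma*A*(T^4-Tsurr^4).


T^4 = 8.9294e+11
Tsurr^4 = 8.5123e+09
Q = 0.4500 * 5.67e-8 * 6.1520 * 8.8443e+11 = 138827.6844 W

138827.6844 W


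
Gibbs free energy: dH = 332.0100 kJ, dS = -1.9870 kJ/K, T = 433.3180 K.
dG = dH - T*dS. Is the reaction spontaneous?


T*dS = 433.3180 * -1.9870 = -861.0029 kJ
dG = 332.0100 + 861.0029 = 1193.0129 kJ (non-spontaneous)

dG = 1193.0129 kJ, non-spontaneous


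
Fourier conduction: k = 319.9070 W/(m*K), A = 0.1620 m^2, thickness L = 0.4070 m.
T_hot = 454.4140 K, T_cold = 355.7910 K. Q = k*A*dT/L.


dT = 98.6230 K
Q = 319.9070 * 0.1620 * 98.6230 / 0.4070 = 12558.0601 W

12558.0601 W


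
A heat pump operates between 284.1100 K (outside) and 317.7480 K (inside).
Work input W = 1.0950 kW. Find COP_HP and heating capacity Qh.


COP = 317.7480 / 33.6380 = 9.4461
Qh = 9.4461 * 1.0950 = 10.3435 kW

COP = 9.4461, Qh = 10.3435 kW


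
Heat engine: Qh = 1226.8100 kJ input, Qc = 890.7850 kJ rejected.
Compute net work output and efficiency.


W = 1226.8100 - 890.7850 = 336.0250 kJ
eta = 336.0250 / 1226.8100 = 0.2739 = 27.3901%

W = 336.0250 kJ, eta = 27.3901%


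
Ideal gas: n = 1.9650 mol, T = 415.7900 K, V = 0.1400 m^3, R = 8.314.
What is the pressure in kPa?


P = nRT/V = 1.9650 * 8.314 * 415.7900 / 0.1400
= 6792.7654 / 0.1400 = 48519.7528 Pa = 48.5198 kPa

48.5198 kPa


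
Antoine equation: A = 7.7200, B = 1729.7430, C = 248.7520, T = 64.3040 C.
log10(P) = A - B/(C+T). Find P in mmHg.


C+T = 313.0560
B/(C+T) = 5.5253
log10(P) = 7.7200 - 5.5253 = 2.1947
P = 10^2.1947 = 156.5500 mmHg

156.5500 mmHg


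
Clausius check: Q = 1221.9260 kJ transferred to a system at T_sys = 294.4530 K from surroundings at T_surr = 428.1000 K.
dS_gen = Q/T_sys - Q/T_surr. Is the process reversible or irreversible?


dS_sys = 1221.9260/294.4530 = 4.1498 kJ/K
dS_surr = -1221.9260/428.1000 = -2.8543 kJ/K
dS_gen = 4.1498 - 2.8543 = 1.2955 kJ/K (irreversible)

dS_gen = 1.2955 kJ/K, irreversible


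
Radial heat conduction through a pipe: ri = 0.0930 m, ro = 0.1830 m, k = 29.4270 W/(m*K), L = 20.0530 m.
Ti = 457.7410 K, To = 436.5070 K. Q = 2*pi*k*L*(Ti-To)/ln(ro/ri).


dT = 21.2340 K
ln(ro/ri) = 0.6769
Q = 2*pi*29.4270*20.0530*21.2340 / 0.6769 = 116311.0749 W

116311.0749 W


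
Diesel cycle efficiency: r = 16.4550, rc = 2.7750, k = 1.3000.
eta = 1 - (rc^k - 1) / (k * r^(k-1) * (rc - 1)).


r^(k-1) = 2.3168
rc^k = 3.7691
eta = 0.4820 = 48.2020%

48.2020%


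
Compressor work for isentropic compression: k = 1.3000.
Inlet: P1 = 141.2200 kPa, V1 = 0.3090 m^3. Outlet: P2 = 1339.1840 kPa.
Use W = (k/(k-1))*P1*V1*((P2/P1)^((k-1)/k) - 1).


(k-1)/k = 0.2308
(P2/P1)^exp = 1.6805
W = 4.3333 * 141.2200 * 0.3090 * (1.6805 - 1) = 128.6856 kJ

128.6856 kJ


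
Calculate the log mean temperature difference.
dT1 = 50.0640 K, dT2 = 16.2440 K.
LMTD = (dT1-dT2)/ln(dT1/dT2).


dT1/dT2 = 3.0820
ln(dT1/dT2) = 1.1256
LMTD = 33.8200 / 1.1256 = 30.0468 K

30.0468 K


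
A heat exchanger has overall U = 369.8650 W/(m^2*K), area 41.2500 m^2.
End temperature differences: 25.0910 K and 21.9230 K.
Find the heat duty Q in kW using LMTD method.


LMTD = 23.4714 K
Q = 369.8650 * 41.2500 * 23.4714 = 358101.2000 W = 358.1012 kW

358.1012 kW


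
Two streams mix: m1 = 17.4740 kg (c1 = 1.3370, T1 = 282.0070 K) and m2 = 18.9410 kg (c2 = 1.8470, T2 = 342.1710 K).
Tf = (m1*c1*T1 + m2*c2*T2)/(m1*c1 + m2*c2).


num = 18558.9752
den = 58.3468
Tf = 318.0806 K

318.0806 K


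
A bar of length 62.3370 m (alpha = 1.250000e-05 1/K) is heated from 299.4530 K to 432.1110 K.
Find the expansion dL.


dT = 132.6580 K
dL = 1.250000e-05 * 62.3370 * 132.6580 = 0.103369 m
L_final = 62.440369 m

dL = 0.103369 m


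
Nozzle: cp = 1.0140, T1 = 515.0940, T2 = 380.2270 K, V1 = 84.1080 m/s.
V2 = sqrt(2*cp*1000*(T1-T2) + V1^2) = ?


dT = 134.8670 K
2*cp*1000*dT = 273510.2760
V1^2 = 7074.1557
V2 = sqrt(280584.4317) = 529.7022 m/s

529.7022 m/s


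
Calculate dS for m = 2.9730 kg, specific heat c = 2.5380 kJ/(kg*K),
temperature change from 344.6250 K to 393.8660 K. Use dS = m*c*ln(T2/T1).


T2/T1 = 1.1429
ln(T2/T1) = 0.1336
dS = 2.9730 * 2.5380 * 0.1336 = 1.0077 kJ/K

1.0077 kJ/K


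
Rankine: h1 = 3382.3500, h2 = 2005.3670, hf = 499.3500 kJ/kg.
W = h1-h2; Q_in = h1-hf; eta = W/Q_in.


W = 1376.9830 kJ/kg
Q_in = 2883.0000 kJ/kg
eta = 0.4776 = 47.7622%

eta = 47.7622%


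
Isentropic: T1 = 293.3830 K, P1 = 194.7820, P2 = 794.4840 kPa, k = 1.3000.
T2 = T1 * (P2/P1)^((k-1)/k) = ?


(k-1)/k = 0.2308
(P2/P1)^exp = 1.3832
T2 = 293.3830 * 1.3832 = 405.8149 K

405.8149 K


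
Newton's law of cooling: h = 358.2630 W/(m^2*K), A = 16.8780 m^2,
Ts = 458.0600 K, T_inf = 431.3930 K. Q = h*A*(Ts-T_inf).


dT = 26.6670 K
Q = 358.2630 * 16.8780 * 26.6670 = 161249.0266 W

161249.0266 W


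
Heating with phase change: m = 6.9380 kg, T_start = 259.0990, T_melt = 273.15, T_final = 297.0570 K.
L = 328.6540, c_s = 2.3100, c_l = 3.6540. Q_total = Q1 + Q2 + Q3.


Q1 (sensible, solid) = 6.9380 * 2.3100 * 14.0510 = 225.1923 kJ
Q2 (latent) = 6.9380 * 328.6540 = 2280.2015 kJ
Q3 (sensible, liquid) = 6.9380 * 3.6540 * 23.9070 = 606.0772 kJ
Q_total = 3111.4709 kJ

3111.4709 kJ


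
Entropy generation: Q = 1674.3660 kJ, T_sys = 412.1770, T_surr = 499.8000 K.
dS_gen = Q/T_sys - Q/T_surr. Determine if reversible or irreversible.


dS_sys = 1674.3660/412.1770 = 4.0622 kJ/K
dS_surr = -1674.3660/499.8000 = -3.3501 kJ/K
dS_gen = 4.0622 - 3.3501 = 0.7122 kJ/K (irreversible)

dS_gen = 0.7122 kJ/K, irreversible


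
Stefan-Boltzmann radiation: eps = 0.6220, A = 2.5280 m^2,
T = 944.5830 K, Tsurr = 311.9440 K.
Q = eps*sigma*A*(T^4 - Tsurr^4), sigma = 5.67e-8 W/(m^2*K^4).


T^4 = 7.9609e+11
Tsurr^4 = 9.4691e+09
Q = 0.6220 * 5.67e-8 * 2.5280 * 7.8662e+11 = 70131.6945 W

70131.6945 W


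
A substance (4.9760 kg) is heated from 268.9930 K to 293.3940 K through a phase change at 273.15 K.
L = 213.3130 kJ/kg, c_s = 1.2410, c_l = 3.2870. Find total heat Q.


Q1 (sensible, solid) = 4.9760 * 1.2410 * 4.1570 = 25.6704 kJ
Q2 (latent) = 4.9760 * 213.3130 = 1061.4455 kJ
Q3 (sensible, liquid) = 4.9760 * 3.2870 * 20.2440 = 331.1131 kJ
Q_total = 1418.2290 kJ

1418.2290 kJ


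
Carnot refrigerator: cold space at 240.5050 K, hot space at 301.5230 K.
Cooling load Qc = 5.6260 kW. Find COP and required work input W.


COP = 240.5050 / 61.0180 = 3.9415
W = 5.6260 / 3.9415 = 1.4274 kW

COP = 3.9415, W = 1.4274 kW


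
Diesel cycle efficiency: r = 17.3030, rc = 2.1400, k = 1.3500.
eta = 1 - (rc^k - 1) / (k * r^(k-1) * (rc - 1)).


r^(k-1) = 2.7123
rc^k = 2.7929
eta = 0.5705 = 57.0483%

57.0483%


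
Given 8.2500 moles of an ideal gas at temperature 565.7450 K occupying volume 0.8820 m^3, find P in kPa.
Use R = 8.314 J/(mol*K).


P = nRT/V = 8.2500 * 8.314 * 565.7450 / 0.8820
= 38804.7324 / 0.8820 = 43996.2953 Pa = 43.9963 kPa

43.9963 kPa


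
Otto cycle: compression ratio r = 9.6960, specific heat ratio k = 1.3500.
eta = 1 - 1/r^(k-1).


r^(k-1) = 2.2147
eta = 1 - 1/2.2147 = 0.5485 = 54.8464%

54.8464%


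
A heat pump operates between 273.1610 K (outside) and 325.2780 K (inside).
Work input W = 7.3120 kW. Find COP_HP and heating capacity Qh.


COP = 325.2780 / 52.1170 = 6.2413
Qh = 6.2413 * 7.3120 = 45.6364 kW

COP = 6.2413, Qh = 45.6364 kW


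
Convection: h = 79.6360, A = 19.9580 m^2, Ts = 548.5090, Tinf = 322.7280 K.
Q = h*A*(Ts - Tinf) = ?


dT = 225.7810 K
Q = 79.6360 * 19.9580 * 225.7810 = 358850.7419 W

358850.7419 W


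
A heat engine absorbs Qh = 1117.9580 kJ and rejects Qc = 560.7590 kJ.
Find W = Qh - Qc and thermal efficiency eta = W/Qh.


W = 1117.9580 - 560.7590 = 557.1990 kJ
eta = 557.1990 / 1117.9580 = 0.4984 = 49.8408%

W = 557.1990 kJ, eta = 49.8408%


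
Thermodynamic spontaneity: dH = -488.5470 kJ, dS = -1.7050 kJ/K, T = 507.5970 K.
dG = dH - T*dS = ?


T*dS = 507.5970 * -1.7050 = -865.4529 kJ
dG = -488.5470 + 865.4529 = 376.9059 kJ (non-spontaneous)

dG = 376.9059 kJ, non-spontaneous


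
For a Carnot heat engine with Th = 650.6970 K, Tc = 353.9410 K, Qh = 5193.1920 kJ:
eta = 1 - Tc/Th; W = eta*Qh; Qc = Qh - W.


eta = 1 - 353.9410/650.6970 = 0.4561
W = 0.4561 * 5193.1920 = 2368.4002 kJ
Qc = 5193.1920 - 2368.4002 = 2824.7918 kJ

eta = 45.6059%, W = 2368.4002 kJ, Qc = 2824.7918 kJ


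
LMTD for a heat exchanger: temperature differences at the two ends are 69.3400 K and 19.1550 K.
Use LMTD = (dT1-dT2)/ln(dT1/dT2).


dT1/dT2 = 3.6199
ln(dT1/dT2) = 1.2865
LMTD = 50.1850 / 1.2865 = 39.0102 K

39.0102 K


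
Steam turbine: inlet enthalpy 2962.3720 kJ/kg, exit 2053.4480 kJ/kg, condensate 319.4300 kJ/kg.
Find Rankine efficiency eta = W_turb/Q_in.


W = 908.9240 kJ/kg
Q_in = 2642.9420 kJ/kg
eta = 0.3439 = 34.3906%

eta = 34.3906%


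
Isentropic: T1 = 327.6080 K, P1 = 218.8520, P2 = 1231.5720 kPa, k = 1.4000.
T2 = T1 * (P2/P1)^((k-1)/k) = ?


(k-1)/k = 0.2857
(P2/P1)^exp = 1.6382
T2 = 327.6080 * 1.6382 = 536.6963 K

536.6963 K


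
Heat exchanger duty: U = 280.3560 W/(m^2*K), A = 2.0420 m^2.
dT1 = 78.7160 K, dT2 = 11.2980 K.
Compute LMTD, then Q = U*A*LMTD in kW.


LMTD = 34.7297 K
Q = 280.3560 * 2.0420 * 34.7297 = 19882.2962 W = 19.8823 kW

19.8823 kW


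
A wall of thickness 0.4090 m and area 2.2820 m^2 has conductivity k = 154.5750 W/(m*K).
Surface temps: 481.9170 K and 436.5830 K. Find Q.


dT = 45.3340 K
Q = 154.5750 * 2.2820 * 45.3340 / 0.4090 = 39098.0977 W

39098.0977 W


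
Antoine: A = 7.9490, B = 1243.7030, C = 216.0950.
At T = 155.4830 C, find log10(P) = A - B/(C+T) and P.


C+T = 371.5780
B/(C+T) = 3.3471
log10(P) = 7.9490 - 3.3471 = 4.6019
P = 10^4.6019 = 39986.6852 mmHg

39986.6852 mmHg


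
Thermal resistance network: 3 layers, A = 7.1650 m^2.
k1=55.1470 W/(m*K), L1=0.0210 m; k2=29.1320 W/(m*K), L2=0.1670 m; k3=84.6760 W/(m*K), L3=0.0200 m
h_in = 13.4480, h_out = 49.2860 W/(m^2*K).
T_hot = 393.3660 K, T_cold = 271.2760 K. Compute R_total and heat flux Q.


R_conv_in = 1/(13.4480*7.1650) = 0.0104
R_1 = 0.0210/(55.1470*7.1650) = 5.3147e-05
R_2 = 0.1670/(29.1320*7.1650) = 0.0008
R_3 = 0.0200/(84.6760*7.1650) = 3.2965e-05
R_conv_out = 1/(49.2860*7.1650) = 0.0028
R_total = 0.0141 K/W
Q = 122.0900 / 0.0141 = 8661.1577 W

R_total = 0.0141 K/W, Q = 8661.1577 W


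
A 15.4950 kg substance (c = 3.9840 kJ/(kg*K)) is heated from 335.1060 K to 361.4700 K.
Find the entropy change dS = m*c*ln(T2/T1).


T2/T1 = 1.0787
ln(T2/T1) = 0.0757
dS = 15.4950 * 3.9840 * 0.0757 = 4.6751 kJ/K

4.6751 kJ/K


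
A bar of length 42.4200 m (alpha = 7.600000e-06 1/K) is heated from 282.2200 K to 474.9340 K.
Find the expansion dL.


dT = 192.7140 K
dL = 7.600000e-06 * 42.4200 * 192.7140 = 0.062129 m
L_final = 42.482129 m

dL = 0.062129 m


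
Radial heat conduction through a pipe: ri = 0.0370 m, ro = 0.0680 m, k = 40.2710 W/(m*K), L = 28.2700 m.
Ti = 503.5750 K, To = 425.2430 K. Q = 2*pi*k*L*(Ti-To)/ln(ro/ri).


dT = 78.3320 K
ln(ro/ri) = 0.6086
Q = 2*pi*40.2710*28.2700*78.3320 / 0.6086 = 920688.3381 W

920688.3381 W


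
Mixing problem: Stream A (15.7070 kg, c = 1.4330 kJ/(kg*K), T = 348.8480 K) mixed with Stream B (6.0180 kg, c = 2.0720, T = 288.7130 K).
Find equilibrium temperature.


num = 11451.9643
den = 34.9774
Tf = 327.4101 K

327.4101 K


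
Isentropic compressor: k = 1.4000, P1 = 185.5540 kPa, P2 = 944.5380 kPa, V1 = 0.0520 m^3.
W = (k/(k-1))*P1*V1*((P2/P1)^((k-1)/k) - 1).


(k-1)/k = 0.2857
(P2/P1)^exp = 1.5919
W = 3.5000 * 185.5540 * 0.0520 * (1.5919 - 1) = 19.9905 kJ

19.9905 kJ


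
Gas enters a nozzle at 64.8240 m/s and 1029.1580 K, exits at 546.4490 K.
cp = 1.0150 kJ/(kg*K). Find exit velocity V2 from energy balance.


dT = 482.7090 K
2*cp*1000*dT = 979899.2700
V1^2 = 4202.1510
V2 = sqrt(984101.4210) = 992.0189 m/s

992.0189 m/s


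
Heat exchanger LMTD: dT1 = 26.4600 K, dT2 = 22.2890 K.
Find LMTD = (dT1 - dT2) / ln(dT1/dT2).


dT1/dT2 = 1.1871
ln(dT1/dT2) = 0.1715
LMTD = 4.1710 / 0.1715 = 24.3149 K

24.3149 K


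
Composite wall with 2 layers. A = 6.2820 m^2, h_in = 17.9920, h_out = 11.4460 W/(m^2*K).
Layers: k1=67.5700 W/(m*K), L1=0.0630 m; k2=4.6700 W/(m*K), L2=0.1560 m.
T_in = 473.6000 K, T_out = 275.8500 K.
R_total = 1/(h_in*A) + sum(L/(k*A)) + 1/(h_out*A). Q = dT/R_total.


R_conv_in = 1/(17.9920*6.2820) = 0.0088
R_1 = 0.0630/(67.5700*6.2820) = 0.0001
R_2 = 0.1560/(4.6700*6.2820) = 0.0053
R_conv_out = 1/(11.4460*6.2820) = 0.0139
R_total = 0.0282 K/W
Q = 197.7500 / 0.0282 = 7007.2020 W

R_total = 0.0282 K/W, Q = 7007.2020 W


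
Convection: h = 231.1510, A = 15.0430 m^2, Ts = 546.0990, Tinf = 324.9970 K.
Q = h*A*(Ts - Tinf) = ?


dT = 221.1020 K
Q = 231.1510 * 15.0430 * 221.1020 = 768816.8678 W

768816.8678 W


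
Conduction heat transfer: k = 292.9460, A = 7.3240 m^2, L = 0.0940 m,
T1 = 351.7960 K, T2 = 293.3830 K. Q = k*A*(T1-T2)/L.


dT = 58.4130 K
Q = 292.9460 * 7.3240 * 58.4130 / 0.0940 = 1333268.3384 W

1333268.3384 W


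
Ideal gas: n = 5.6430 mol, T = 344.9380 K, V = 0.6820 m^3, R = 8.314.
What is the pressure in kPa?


P = nRT/V = 5.6430 * 8.314 * 344.9380 / 0.6820
= 16183.0774 / 0.6820 = 23728.8525 Pa = 23.7289 kPa

23.7289 kPa
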